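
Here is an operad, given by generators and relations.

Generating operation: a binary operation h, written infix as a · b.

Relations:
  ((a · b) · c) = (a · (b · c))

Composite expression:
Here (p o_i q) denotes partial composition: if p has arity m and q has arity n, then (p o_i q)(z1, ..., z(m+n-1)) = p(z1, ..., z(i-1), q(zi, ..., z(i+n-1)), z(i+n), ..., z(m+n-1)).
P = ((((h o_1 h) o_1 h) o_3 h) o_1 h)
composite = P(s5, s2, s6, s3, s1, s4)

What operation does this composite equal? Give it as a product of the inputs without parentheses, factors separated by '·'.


s5 · s2 · s6 · s3 · s1 · s4

The h-tree's shape is irrelevant; the s-reading-order decides.
(s5 · s2) collapses to s5 · s2
((s5 · s2) · s6) collapses to s5 · s2 · s6
(s3 · s1) collapses to s3 · s1
(((s5 · s2) · s6) · (s3 · s1)) collapses to s5 · s2 · s6 · s3 · s1
((((s5 · s2) · s6) · (s3 · s1)) · s4) collapses to s5 · s2 · s6 · s3 · s1 · s4


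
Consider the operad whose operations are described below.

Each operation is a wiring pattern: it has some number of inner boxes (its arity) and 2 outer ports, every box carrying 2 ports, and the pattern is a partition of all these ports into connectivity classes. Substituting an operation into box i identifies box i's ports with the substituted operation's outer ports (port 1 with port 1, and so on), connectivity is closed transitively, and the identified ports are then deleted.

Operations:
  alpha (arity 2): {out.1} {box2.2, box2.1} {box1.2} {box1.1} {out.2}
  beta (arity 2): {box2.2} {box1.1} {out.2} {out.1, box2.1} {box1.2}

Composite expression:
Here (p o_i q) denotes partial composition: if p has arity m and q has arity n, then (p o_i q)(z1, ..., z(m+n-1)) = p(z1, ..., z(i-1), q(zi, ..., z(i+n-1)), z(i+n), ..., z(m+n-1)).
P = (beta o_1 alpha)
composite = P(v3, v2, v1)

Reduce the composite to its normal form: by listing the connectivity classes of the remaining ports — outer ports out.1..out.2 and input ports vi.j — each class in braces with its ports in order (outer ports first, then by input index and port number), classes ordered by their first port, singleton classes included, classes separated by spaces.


{out.1, v1.1} {out.2} {v1.2} {v2.1, v2.2} {v3.1} {v3.2}

Substituting into beta glues patterns; closure does the rest.
the subtree at alpha composes to {out.1} {out.2} {v2.1, v2.2} {v3.1} {v3.2} on (v3, v2); out.j = own outer ports
the subtree at beta composes to {out.1, v1.1} {out.2} {v1.2} {v2.1, v2.2} {v3.1} {v3.2} on (v3, v2, v1); out.j = own outer ports


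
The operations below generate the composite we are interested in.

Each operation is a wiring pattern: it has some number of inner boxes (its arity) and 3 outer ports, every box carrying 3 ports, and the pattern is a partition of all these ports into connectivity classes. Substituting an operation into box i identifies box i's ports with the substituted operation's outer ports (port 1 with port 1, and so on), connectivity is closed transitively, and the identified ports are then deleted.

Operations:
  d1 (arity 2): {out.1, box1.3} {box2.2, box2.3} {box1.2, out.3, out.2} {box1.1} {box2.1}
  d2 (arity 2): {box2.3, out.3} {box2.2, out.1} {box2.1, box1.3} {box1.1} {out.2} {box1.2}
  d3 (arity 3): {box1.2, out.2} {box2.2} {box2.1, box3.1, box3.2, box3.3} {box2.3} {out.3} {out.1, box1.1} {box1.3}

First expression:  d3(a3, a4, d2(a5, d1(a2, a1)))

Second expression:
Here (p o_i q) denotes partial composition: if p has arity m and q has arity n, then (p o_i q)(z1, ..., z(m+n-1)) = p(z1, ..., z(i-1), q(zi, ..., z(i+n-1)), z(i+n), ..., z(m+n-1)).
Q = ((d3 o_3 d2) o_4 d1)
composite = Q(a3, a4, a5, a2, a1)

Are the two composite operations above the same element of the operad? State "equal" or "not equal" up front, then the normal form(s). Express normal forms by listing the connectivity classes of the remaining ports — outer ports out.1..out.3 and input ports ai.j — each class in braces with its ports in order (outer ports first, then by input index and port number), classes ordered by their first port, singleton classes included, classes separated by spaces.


In normal form, the first expression is {out.1, a3.1} {out.2, a3.2} {out.3} {a1.1} {a1.2, a1.3} {a2.1} {a2.2, a4.1} {a2.3, a5.3} {a3.3} {a4.2} {a4.3} {a5.1} {a5.2}
In normal form, the second expression is {out.1, a3.1} {out.2, a3.2} {out.3} {a1.1} {a1.2, a1.3} {a2.1} {a2.2, a4.1} {a2.3, a5.3} {a3.3} {a4.2} {a4.3} {a5.1} {a5.2}
Both agree, so they are equal.

equal: each reduces to {out.1, a3.1} {out.2, a3.2} {out.3} {a1.1} {a1.2, a1.3} {a2.1} {a2.2, a4.1} {a2.3, a5.3} {a3.3} {a4.2} {a4.3} {a5.1} {a5.2}


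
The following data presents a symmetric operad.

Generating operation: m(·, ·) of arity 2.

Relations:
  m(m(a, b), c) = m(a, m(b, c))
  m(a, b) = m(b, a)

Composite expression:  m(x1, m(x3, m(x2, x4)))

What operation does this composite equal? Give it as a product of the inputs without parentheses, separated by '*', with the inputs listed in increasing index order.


x1 * x2 * x3 * x4

Reordering under m is free, so list the x-inputs canonically.
m(x2, x4) spells out as x2 * x4
m(x3, m(x2, x4)) spells out as x3 * x2 * x4
m(x1, m(x3, m(x2, x4))) spells out as x1 * x3 * x2 * x4
commutativity sorts the factors: x1 * x2 * x3 * x4


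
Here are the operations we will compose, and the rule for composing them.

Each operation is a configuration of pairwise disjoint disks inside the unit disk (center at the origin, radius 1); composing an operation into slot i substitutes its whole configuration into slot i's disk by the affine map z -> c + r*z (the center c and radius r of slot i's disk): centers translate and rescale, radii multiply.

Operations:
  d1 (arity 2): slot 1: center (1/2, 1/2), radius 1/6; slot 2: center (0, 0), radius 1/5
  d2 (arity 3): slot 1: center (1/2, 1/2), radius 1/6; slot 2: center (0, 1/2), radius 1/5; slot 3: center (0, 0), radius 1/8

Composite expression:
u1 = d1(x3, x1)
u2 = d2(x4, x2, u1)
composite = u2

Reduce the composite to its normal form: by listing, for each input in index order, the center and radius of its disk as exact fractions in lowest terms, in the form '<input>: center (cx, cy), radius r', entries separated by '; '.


x1: center (0, 0), radius 1/40; x2: center (0, 1/2), radius 1/5; x3: center (1/16, 1/16), radius 1/48; x4: center (1/2, 1/2), radius 1/6


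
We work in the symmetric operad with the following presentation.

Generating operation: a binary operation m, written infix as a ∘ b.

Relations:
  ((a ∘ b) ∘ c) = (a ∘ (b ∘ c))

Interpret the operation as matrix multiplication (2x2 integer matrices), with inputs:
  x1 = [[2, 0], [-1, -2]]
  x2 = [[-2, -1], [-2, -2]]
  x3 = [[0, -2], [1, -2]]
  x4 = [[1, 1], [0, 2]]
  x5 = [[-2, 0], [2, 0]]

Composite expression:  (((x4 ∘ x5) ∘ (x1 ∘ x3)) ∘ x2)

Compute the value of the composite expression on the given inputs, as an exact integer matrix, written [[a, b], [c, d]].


[[0, 0], [32, 32]]

(x4 ∘ x5) = [[0, 0], [4, 0]]
(x1 ∘ x3) = [[0, -4], [-2, 6]]
((x4 ∘ x5) ∘ (x1 ∘ x3)) = [[0, 0], [0, -16]]
(((x4 ∘ x5) ∘ (x1 ∘ x3)) ∘ x2) = [[0, 0], [32, 32]]


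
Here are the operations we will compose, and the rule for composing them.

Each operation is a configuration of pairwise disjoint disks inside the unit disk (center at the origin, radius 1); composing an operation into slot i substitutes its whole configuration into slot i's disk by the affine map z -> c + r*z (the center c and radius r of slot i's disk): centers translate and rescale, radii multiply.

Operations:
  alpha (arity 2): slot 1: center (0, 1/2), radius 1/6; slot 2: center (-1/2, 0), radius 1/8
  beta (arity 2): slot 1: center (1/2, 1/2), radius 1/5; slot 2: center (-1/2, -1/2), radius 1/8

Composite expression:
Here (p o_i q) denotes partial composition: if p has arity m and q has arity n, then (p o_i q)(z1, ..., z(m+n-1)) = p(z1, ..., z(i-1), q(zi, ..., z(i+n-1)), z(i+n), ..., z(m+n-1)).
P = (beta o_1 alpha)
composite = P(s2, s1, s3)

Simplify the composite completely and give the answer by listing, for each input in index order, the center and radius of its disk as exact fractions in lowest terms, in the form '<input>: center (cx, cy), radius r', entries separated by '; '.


s1: center (2/5, 1/2), radius 1/40; s2: center (1/2, 3/5), radius 1/30; s3: center (-1/2, -1/2), radius 1/8

Nesting under beta composes maps z -> c + r*z down each s-path.
s2 passes through 2 substitutions, ending at center (1/2, 3/5), radius 1/30
s1 passes through 2 substitutions, ending at center (2/5, 1/2), radius 1/40
s3 passes through 1 substitution, ending at center (-1/2, -1/2), radius 1/8


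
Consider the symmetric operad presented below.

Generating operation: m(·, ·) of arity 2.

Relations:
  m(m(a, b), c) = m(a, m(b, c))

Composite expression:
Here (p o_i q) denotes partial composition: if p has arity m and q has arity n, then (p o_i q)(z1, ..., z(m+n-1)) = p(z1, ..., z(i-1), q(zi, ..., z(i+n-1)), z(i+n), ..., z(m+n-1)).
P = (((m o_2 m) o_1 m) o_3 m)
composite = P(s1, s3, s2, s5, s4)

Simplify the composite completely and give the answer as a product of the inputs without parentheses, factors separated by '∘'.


s1 ∘ s3 ∘ s2 ∘ s5 ∘ s4

Every regrouping of m is equal, so read the s-inputs in written order.
m(s1, s3) linearizes to s1 ∘ s3
m(s2, s5) linearizes to s2 ∘ s5
m(m(s2, s5), s4) linearizes to s2 ∘ s5 ∘ s4
m(m(s1, s3), m(m(s2, s5), s4)) linearizes to s1 ∘ s3 ∘ s2 ∘ s5 ∘ s4


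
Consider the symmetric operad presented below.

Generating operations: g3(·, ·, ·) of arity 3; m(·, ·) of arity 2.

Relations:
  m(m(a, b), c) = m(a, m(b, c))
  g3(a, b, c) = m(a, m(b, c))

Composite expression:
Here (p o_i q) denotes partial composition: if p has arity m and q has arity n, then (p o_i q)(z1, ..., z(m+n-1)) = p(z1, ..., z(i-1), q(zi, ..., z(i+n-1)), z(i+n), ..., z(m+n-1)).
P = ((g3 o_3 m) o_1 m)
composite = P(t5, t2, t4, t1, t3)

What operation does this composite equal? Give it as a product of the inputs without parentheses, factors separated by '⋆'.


t5 ⋆ t2 ⋆ t4 ⋆ t1 ⋆ t3


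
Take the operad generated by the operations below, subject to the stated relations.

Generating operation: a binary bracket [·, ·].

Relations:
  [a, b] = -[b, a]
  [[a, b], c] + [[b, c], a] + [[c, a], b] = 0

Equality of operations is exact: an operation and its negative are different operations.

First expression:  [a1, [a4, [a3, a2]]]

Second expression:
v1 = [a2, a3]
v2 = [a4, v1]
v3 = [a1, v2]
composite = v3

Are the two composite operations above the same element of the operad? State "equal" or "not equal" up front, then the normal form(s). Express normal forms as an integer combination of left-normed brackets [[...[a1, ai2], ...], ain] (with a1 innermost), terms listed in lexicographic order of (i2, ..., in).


not equal: they reduce to [[[a1, a2], a3], a4] - [[[a1, a3], a2], a4] - [[[a1, a4], a2], a3] + [[[a1, a4], a3], a2] and -[[[a1, a2], a3], a4] + [[[a1, a3], a2], a4] + [[[a1, a4], a2], a3] - [[[a1, a4], a3], a2]


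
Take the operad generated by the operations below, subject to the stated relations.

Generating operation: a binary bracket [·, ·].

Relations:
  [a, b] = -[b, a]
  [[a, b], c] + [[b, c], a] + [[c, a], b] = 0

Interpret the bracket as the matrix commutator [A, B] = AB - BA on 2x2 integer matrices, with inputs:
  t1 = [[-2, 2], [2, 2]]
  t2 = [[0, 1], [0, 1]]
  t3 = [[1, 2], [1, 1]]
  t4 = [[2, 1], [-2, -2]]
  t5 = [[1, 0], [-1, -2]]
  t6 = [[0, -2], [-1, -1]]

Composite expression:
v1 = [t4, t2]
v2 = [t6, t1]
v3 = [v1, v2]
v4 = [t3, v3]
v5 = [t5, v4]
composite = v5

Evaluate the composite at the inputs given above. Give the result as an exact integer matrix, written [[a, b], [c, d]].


[[-88, -264], [-76, 88]]

[t4, t2] = [[2, 5], [2, -2]]
[t6, t1] = [[-2, -6], [2, 2]]
[[t4, t2], [t6, t1]] = [[22, -4], [-16, -22]]
[t3, [[t4, t2], [t6, t1]]] = [[-28, -88], [44, 28]]
[t5, [t3, [[t4, t2], [t6, t1]]]] = [[-88, -264], [-76, 88]]


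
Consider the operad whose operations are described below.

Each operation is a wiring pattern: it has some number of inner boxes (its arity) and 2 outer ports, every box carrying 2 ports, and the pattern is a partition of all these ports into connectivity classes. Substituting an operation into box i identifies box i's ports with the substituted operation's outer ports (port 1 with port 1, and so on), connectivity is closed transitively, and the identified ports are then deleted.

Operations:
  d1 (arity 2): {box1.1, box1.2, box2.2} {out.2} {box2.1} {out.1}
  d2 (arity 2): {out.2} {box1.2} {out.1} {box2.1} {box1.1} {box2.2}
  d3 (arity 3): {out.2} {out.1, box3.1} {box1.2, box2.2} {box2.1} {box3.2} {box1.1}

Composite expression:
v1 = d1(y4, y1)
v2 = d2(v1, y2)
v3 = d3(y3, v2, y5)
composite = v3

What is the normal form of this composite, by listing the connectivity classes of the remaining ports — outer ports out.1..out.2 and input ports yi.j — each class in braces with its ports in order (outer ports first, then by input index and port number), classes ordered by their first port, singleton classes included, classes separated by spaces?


{out.1, y5.1} {out.2} {y1.1} {y1.2, y4.1, y4.2} {y2.1} {y2.2} {y3.1} {y3.2} {y5.2}

Substituting into d3 glues patterns; closure does the rest.
after d1, the pattern on (y4, y1) reads {out.1} {out.2} {y1.1} {y1.2, y4.1, y4.2} (out.j = its outer ports)
after d2, the pattern on (y4, y1, y2) reads {out.1} {out.2} {y1.1} {y1.2, y4.1, y4.2} {y2.1} {y2.2} (out.j = its outer ports)
after d3, the pattern on (y3, y4, y1, y2, y5) reads {out.1, y5.1} {out.2} {y1.1} {y1.2, y4.1, y4.2} {y2.1} {y2.2} {y3.1} {y3.2} {y5.2} (out.j = its outer ports)


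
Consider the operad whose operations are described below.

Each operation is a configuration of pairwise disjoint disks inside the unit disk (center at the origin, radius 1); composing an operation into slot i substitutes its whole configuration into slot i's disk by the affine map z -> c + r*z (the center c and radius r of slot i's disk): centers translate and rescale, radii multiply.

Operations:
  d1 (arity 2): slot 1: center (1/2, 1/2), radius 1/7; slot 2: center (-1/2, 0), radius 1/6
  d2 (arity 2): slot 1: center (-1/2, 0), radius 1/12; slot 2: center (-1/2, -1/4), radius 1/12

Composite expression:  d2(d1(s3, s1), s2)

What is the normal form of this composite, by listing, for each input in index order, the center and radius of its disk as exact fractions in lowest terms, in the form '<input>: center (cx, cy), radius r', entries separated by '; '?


s1: center (-13/24, 0), radius 1/72; s2: center (-1/2, -1/4), radius 1/12; s3: center (-11/24, 1/24), radius 1/84

Each s-disk chains the slot maps above it in d2; radii multiply.
tracing s3 down its 2-map path: center (-11/24, 1/24), radius 1/84
tracing s1 down its 2-map path: center (-13/24, 0), radius 1/72
tracing s2 down its 1-map path: center (-1/2, -1/4), radius 1/12


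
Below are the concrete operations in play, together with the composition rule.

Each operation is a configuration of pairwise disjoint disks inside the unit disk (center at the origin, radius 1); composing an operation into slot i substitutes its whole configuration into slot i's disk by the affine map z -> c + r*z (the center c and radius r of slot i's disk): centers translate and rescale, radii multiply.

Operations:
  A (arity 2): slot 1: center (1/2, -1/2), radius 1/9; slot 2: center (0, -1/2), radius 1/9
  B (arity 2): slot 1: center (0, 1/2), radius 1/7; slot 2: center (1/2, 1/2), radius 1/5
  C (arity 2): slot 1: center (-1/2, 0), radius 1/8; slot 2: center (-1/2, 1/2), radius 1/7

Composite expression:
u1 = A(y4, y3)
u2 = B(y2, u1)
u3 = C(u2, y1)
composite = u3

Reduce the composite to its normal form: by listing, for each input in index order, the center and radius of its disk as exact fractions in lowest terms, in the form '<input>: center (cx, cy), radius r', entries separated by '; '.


y1: center (-1/2, 1/2), radius 1/7; y2: center (-1/2, 1/16), radius 1/56; y3: center (-7/16, 1/20), radius 1/360; y4: center (-17/40, 1/20), radius 1/360

Only the slot chain above each y matters under C; compose those maps.
y2 passes through 2 substitutions, ending at center (-1/2, 1/16), radius 1/56
y4 passes through 3 substitutions, ending at center (-17/40, 1/20), radius 1/360
y3 passes through 3 substitutions, ending at center (-7/16, 1/20), radius 1/360
y1 passes through 1 substitution, ending at center (-1/2, 1/2), radius 1/7


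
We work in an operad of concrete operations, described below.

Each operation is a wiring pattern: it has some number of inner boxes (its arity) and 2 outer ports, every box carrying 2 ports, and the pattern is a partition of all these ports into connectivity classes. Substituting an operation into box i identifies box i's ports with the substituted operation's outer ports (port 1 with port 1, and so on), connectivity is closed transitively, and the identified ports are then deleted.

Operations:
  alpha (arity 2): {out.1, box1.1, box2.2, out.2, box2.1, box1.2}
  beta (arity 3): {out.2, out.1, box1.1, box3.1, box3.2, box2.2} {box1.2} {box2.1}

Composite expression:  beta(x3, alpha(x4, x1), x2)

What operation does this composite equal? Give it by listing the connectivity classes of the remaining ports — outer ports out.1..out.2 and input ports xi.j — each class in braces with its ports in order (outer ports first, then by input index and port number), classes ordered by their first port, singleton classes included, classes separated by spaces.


{out.1, out.2, x1.1, x1.2, x2.1, x2.2, x3.1, x4.1, x4.2} {x3.2}

After gluing at beta, chains via deleted ports link the x-ports.
the subtree at alpha composes to {out.1, out.2, x1.1, x1.2, x4.1, x4.2} on (x4, x1); out.j = own outer ports
the subtree at beta composes to {out.1, out.2, x1.1, x1.2, x2.1, x2.2, x3.1, x4.1, x4.2} {x3.2} on (x3, x4, x1, x2); out.j = own outer ports


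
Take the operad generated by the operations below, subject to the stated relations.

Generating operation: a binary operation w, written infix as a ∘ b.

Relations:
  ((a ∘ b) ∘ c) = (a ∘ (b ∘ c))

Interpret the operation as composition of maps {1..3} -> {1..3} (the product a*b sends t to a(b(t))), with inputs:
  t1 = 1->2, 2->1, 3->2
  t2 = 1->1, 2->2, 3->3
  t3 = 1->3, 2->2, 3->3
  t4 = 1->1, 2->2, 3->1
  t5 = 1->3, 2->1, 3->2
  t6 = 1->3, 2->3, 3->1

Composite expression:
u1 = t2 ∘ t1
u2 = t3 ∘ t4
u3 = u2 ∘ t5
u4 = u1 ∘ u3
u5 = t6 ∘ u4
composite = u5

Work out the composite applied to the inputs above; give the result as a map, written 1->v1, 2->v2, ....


1->3, 2->3, 3->3


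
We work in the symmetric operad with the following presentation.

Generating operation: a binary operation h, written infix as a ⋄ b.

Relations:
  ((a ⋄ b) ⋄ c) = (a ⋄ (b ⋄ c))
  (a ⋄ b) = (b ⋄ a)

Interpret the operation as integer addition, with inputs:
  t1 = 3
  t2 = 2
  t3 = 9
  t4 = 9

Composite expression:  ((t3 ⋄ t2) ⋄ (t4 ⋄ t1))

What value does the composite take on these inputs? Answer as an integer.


23

(t3 ⋄ t2) = 11
(t4 ⋄ t1) = 12
((t3 ⋄ t2) ⋄ (t4 ⋄ t1)) = 23


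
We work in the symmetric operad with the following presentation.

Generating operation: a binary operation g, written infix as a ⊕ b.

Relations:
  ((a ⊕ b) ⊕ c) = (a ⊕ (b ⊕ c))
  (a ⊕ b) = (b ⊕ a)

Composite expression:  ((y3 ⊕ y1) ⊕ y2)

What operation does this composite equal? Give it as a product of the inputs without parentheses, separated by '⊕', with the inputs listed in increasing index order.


y1 ⊕ y2 ⊕ y3

With g associative and commutative, the y-input set is all that matters.
(y3 ⊕ y1) unparenthesizes to y3 ⊕ y1
((y3 ⊕ y1) ⊕ y2) unparenthesizes to y3 ⊕ y1 ⊕ y2
putting the inputs in ascending order: y1 ⊕ y2 ⊕ y3


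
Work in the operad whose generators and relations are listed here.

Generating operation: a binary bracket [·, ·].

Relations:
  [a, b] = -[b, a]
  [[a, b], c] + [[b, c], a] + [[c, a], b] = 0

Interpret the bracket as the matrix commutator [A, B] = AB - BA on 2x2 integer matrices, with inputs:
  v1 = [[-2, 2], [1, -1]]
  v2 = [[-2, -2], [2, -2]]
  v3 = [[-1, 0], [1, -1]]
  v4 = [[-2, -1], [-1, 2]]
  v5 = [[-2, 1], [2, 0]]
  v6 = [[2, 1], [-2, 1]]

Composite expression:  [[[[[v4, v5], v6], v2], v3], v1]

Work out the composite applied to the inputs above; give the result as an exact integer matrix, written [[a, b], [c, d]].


[[80, -32], [56, -80]]


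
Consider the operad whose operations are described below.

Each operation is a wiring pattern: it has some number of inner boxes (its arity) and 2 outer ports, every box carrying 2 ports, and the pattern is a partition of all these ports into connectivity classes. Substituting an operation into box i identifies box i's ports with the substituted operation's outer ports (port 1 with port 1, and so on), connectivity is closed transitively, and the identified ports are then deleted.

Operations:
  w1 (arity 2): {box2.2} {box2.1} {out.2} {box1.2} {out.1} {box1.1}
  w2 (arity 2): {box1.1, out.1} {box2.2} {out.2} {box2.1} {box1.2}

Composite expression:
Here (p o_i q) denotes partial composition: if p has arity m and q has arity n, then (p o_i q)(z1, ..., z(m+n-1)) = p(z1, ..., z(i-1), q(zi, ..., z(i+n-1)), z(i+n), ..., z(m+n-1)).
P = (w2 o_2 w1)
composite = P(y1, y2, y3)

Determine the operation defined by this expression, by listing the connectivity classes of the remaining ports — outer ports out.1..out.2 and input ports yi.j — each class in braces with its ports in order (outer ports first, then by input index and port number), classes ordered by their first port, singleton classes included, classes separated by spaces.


{out.1, y1.1} {out.2} {y1.2} {y2.1} {y2.2} {y3.1} {y3.2}

Connectivity passes through glued w2-boundaries; trace each wire chain.
composing w1 on (y2, y3), with out.j its own outer ports: {out.1} {out.2} {y2.1} {y2.2} {y3.1} {y3.2}
composing w2 on (y1, y2, y3), with out.j its own outer ports: {out.1, y1.1} {out.2} {y1.2} {y2.1} {y2.2} {y3.1} {y3.2}


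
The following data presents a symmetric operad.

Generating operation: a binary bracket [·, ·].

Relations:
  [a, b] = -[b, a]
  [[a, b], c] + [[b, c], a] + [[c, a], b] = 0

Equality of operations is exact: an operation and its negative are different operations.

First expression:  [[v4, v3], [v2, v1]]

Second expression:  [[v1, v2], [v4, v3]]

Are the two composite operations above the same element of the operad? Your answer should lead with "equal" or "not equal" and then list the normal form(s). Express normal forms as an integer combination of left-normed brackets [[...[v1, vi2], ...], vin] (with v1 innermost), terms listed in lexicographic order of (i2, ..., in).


The first composite normalizes to -[[[v1, v2], v3], v4] + [[[v1, v2], v4], v3]
The second composite normalizes to -[[[v1, v2], v3], v4] + [[[v1, v2], v4], v3]
Same normal form: equal.

equal: each reduces to -[[[v1, v2], v3], v4] + [[[v1, v2], v4], v3]


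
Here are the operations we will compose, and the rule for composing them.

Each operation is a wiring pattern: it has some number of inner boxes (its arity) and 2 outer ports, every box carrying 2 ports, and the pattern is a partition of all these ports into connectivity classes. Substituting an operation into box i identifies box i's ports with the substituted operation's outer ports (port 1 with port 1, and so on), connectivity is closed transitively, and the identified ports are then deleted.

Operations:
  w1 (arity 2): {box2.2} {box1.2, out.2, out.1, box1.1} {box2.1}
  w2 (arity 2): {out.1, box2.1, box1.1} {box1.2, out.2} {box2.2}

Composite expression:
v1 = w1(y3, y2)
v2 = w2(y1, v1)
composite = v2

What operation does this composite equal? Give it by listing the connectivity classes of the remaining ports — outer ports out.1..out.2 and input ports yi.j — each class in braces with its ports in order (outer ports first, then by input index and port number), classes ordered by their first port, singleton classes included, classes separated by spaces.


{out.1, y1.1, y3.1, y3.2} {out.2, y1.2} {y2.1} {y2.2}

Substituting into w2 glues patterns; closure does the rest.
through w1, on inputs (y3, y2): {out.1, out.2, y3.1, y3.2} {y2.1} {y2.2} (out.j = stage outer ports)
through w2, on inputs (y1, y3, y2): {out.1, y1.1, y3.1, y3.2} {out.2, y1.2} {y2.1} {y2.2} (out.j = stage outer ports)


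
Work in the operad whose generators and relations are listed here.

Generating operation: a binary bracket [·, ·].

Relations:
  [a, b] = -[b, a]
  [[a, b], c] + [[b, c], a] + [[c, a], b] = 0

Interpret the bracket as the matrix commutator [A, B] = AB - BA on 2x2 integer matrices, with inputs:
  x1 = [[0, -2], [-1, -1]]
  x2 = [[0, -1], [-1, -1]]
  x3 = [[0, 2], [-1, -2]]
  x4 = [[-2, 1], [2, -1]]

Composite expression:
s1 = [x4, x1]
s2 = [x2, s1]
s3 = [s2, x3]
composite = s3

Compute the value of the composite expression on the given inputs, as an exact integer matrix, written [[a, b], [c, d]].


[x4, x1] = [[3, 1], [1, -3]]
[x2, [x4, x1]] = [[0, 7], [-7, 0]]
[[x2, [x4, x1]], x3] = [[7, -14], [-14, -7]]

[[7, -14], [-14, -7]]


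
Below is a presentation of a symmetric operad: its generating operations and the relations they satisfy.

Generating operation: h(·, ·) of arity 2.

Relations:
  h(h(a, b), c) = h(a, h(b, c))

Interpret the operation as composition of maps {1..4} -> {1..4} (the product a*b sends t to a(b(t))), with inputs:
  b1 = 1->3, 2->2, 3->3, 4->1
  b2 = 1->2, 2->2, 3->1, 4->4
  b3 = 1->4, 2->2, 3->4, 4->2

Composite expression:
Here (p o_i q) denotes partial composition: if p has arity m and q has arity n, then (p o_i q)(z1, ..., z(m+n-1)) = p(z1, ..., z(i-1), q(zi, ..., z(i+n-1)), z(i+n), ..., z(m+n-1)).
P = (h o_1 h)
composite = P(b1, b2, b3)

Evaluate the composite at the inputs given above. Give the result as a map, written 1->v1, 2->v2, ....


1->1, 2->2, 3->1, 4->2

h(b1, b2) = 1->2, 2->2, 3->3, 4->1
h(h(b1, b2), b3) = 1->1, 2->2, 3->1, 4->2


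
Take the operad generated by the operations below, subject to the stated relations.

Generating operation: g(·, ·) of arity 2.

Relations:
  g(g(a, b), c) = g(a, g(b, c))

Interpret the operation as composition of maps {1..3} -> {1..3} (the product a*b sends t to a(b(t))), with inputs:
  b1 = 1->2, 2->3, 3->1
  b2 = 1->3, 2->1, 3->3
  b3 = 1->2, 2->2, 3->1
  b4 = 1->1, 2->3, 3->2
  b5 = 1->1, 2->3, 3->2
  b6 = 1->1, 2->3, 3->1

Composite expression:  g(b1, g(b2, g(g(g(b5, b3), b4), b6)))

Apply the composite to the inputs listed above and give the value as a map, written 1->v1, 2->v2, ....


1->1, 2->1, 3->1

g(b5, b3) = 1->3, 2->3, 3->1
g(g(b5, b3), b4) = 1->3, 2->1, 3->3
g(g(g(b5, b3), b4), b6) = 1->3, 2->3, 3->3
g(b2, g(g(g(b5, b3), b4), b6)) = 1->3, 2->3, 3->3
g(b1, g(b2, g(g(g(b5, b3), b4), b6))) = 1->1, 2->1, 3->1


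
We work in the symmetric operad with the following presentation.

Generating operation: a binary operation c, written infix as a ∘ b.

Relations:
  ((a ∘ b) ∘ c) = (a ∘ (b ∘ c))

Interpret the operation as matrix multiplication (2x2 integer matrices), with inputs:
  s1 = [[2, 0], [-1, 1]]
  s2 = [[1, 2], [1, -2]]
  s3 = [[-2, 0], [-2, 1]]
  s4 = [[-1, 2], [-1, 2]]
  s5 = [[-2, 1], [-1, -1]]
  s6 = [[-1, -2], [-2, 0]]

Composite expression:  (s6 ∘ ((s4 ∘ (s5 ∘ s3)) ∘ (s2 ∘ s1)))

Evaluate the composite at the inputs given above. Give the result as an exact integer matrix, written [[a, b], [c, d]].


[[36, -54], [24, -36]]


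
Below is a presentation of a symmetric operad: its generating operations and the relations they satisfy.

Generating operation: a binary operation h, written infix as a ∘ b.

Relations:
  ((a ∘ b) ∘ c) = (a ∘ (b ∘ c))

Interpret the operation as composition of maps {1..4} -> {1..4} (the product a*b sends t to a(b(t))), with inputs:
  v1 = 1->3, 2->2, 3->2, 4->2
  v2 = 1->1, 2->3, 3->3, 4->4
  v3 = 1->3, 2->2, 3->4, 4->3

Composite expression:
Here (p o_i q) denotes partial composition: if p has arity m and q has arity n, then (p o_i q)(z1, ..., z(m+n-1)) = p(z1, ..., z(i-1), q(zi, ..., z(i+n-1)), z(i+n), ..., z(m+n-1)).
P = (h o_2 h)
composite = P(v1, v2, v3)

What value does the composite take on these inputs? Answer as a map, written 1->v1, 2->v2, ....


(v2 ∘ v3) = 1->3, 2->3, 3->4, 4->3
(v1 ∘ (v2 ∘ v3)) = 1->2, 2->2, 3->2, 4->2

1->2, 2->2, 3->2, 4->2


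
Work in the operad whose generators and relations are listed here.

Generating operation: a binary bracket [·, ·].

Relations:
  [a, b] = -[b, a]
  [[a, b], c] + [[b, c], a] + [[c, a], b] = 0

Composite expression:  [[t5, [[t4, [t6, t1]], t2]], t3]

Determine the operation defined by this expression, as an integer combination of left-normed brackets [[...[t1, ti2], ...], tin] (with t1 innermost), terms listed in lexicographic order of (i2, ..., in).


-[[[[[t1, t6], t4], t2], t5], t3]


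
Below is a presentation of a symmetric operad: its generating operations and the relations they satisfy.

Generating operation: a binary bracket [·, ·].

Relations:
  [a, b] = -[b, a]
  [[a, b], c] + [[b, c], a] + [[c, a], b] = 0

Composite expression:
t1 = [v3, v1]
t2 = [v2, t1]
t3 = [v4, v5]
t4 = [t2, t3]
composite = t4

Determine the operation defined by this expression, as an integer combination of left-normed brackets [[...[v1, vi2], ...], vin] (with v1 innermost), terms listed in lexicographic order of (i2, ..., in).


[[[[v1, v3], v2], v4], v5] - [[[[v1, v3], v2], v5], v4]

Skip Jacobi rewriting: expand, keep v1-initial words, read off terms.
Composite bracket: [[v2, [v3, v1]], [v4, v5]]
Full expansion: 16 signed words from ab - ba (2^4 = 16).
Only words starting with v1 matter:
  sign of v1v3v2v4v5 is +1, so it contributes +[[[[v1, v3], v2], v4], v5]
  sign of v1v3v2v5v4 is -1, so it contributes -[[[[v1, v3], v2], v5], v4]


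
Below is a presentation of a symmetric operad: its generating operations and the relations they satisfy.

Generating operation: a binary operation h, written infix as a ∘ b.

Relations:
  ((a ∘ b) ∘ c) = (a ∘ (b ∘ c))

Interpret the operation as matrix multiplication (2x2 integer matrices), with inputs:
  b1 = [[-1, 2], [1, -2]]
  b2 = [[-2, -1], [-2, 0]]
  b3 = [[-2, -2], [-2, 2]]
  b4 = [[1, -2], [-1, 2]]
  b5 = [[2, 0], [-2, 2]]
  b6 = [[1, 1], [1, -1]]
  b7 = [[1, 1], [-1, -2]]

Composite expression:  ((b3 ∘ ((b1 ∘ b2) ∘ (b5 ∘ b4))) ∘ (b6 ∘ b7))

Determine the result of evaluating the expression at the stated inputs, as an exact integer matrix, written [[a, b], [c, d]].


[[0, 0], [-128, -224]]

(b1 ∘ b2) = [[-2, 1], [2, -1]]
(b5 ∘ b4) = [[2, -4], [-4, 8]]
((b1 ∘ b2) ∘ (b5 ∘ b4)) = [[-8, 16], [8, -16]]
(b3 ∘ ((b1 ∘ b2) ∘ (b5 ∘ b4))) = [[0, 0], [32, -64]]
(b6 ∘ b7) = [[0, -1], [2, 3]]
((b3 ∘ ((b1 ∘ b2) ∘ (b5 ∘ b4))) ∘ (b6 ∘ b7)) = [[0, 0], [-128, -224]]


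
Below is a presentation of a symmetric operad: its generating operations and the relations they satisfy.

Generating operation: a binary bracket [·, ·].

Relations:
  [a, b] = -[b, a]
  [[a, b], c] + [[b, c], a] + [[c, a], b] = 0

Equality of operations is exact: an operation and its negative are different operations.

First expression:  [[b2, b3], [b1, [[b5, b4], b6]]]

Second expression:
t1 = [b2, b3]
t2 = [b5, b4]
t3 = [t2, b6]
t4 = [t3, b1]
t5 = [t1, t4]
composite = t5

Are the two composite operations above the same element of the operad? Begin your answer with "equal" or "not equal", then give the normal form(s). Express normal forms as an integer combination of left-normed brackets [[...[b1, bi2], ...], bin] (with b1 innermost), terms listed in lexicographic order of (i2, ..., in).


not equal: they reduce to [[[[[b1, b4], b5], b6], b2], b3] - [[[[[b1, b4], b5], b6], b3], b2] - [[[[[b1, b5], b4], b6], b2], b3] + [[[[[b1, b5], b4], b6], b3], b2] - [[[[[b1, b6], b4], b5], b2], b3] + [[[[[b1, b6], b4], b5], b3], b2] + [[[[[b1, b6], b5], b4], b2], b3] - [[[[[b1, b6], b5], b4], b3], b2] and -[[[[[b1, b4], b5], b6], b2], b3] + [[[[[b1, b4], b5], b6], b3], b2] + [[[[[b1, b5], b4], b6], b2], b3] - [[[[[b1, b5], b4], b6], b3], b2] + [[[[[b1, b6], b4], b5], b2], b3] - [[[[[b1, b6], b4], b5], b3], b2] - [[[[[b1, b6], b5], b4], b2], b3] + [[[[[b1, b6], b5], b4], b3], b2]


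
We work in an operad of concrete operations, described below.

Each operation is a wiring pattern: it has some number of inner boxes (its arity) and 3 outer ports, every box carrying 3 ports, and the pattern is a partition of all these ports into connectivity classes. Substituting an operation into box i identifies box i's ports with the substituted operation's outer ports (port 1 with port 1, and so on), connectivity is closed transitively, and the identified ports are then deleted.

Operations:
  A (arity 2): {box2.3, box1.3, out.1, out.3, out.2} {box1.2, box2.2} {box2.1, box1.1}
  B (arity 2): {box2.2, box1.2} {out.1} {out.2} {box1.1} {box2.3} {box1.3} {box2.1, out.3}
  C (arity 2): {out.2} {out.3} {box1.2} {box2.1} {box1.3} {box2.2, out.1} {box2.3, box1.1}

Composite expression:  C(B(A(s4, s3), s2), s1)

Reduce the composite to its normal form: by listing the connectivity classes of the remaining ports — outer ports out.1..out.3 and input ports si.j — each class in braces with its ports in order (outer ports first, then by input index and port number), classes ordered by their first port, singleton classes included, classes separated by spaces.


Reachability decides: close wires over C-identified ports.
stage A: inputs (s4, s3), connectivity {out.1, out.2, out.3, s3.3, s4.3} {s3.1, s4.1} {s3.2, s4.2}, out.j its boundary
stage B: inputs (s4, s3, s2), connectivity {out.1} {out.2} {out.3, s2.1} {s2.2, s3.3, s4.3} {s2.3} {s3.1, s4.1} {s3.2, s4.2}, out.j its boundary
stage C: inputs (s4, s3, s2, s1), connectivity {out.1, s1.2} {out.2} {out.3} {s1.1} {s1.3} {s2.1} {s2.2, s3.3, s4.3} {s2.3} {s3.1, s4.1} {s3.2, s4.2}, out.j its boundary

{out.1, s1.2} {out.2} {out.3} {s1.1} {s1.3} {s2.1} {s2.2, s3.3, s4.3} {s2.3} {s3.1, s4.1} {s3.2, s4.2}


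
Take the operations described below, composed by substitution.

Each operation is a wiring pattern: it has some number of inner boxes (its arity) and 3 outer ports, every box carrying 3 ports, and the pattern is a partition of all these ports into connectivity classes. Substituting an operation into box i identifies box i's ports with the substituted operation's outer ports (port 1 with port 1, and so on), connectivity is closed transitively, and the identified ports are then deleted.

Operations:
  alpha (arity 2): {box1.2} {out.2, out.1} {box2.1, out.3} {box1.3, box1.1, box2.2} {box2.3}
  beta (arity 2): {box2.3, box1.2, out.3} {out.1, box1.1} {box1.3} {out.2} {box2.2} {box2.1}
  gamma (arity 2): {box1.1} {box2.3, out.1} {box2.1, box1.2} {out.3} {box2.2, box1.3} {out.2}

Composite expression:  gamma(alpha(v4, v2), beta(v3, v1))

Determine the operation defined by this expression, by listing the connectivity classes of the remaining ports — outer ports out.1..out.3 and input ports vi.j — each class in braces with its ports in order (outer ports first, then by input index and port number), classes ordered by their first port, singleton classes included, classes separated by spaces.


{out.1, v1.3, v3.2} {out.2} {out.3} {v1.1} {v1.2} {v2.1} {v2.2, v4.1, v4.3} {v2.3} {v3.1} {v3.3} {v4.2}

Two ports join when wires chain via gamma-identified ports.
stage alpha: inputs (v4, v2), connectivity {out.1, out.2} {out.3, v2.1} {v2.2, v4.1, v4.3} {v2.3} {v4.2}, out.j its boundary
stage beta: inputs (v3, v1), connectivity {out.1, v3.1} {out.2} {out.3, v1.3, v3.2} {v1.1} {v1.2} {v3.3}, out.j its boundary
stage gamma: inputs (v4, v2, v3, v1), connectivity {out.1, v1.3, v3.2} {out.2} {out.3} {v1.1} {v1.2} {v2.1} {v2.2, v4.1, v4.3} {v2.3} {v3.1} {v3.3} {v4.2}, out.j its boundary


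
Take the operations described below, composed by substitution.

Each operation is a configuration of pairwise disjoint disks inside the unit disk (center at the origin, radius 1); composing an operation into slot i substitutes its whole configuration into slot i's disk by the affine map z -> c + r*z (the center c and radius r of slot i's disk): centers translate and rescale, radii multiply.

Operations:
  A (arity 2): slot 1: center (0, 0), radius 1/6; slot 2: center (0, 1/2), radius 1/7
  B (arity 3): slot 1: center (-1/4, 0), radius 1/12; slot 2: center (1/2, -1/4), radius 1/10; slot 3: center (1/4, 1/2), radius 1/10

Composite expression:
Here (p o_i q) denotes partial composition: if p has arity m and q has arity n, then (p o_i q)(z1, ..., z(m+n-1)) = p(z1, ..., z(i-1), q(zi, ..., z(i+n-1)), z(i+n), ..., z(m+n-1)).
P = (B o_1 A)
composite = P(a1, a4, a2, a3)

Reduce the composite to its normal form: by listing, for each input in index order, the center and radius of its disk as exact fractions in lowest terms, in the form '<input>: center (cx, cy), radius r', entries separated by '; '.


a1: center (-1/4, 0), radius 1/72; a2: center (1/2, -1/4), radius 1/10; a3: center (1/4, 1/2), radius 1/10; a4: center (-1/4, 1/24), radius 1/84

Below B, radii multiply path by path; the a-disk centers shift.
input a1: composing its 2 substitution steps yields center (-1/4, 0), radius 1/72
input a4: composing its 2 substitution steps yields center (-1/4, 1/24), radius 1/84
input a2: composing its 1 substitution step yields center (1/2, -1/4), radius 1/10
input a3: composing its 1 substitution step yields center (1/4, 1/2), radius 1/10


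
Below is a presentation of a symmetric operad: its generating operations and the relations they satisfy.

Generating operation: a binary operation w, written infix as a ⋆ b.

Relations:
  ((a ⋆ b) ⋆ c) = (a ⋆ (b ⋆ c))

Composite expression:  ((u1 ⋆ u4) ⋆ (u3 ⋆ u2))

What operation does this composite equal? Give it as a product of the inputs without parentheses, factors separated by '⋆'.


All parenthesizations of w agree; list the u-inputs left to right.
(u1 ⋆ u4) spells out as u1 ⋆ u4
(u3 ⋆ u2) spells out as u3 ⋆ u2
((u1 ⋆ u4) ⋆ (u3 ⋆ u2)) spells out as u1 ⋆ u4 ⋆ u3 ⋆ u2

u1 ⋆ u4 ⋆ u3 ⋆ u2


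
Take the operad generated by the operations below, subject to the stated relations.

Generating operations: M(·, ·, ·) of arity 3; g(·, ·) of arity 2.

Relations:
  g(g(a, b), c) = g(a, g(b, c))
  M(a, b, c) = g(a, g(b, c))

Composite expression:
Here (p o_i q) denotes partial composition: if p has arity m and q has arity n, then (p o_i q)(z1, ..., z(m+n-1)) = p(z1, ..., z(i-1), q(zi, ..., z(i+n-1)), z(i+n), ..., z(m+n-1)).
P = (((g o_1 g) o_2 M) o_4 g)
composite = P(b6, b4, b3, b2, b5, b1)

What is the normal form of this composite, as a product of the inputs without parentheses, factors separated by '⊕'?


b6 ⊕ b4 ⊕ b3 ⊕ b2 ⊕ b5 ⊕ b1

Under associativity of g, the answer is the b's in reading order.
g(b2, b5) unparenthesizes to b2 ⊕ b5
M(b4, b3, g(b2, b5)) unparenthesizes to b4 ⊕ b3 ⊕ b2 ⊕ b5
g(b6, M(b4, b3, g(b2, b5))) unparenthesizes to b6 ⊕ b4 ⊕ b3 ⊕ b2 ⊕ b5
g(g(b6, M(b4, b3, g(b2, b5))), b1) unparenthesizes to b6 ⊕ b4 ⊕ b3 ⊕ b2 ⊕ b5 ⊕ b1


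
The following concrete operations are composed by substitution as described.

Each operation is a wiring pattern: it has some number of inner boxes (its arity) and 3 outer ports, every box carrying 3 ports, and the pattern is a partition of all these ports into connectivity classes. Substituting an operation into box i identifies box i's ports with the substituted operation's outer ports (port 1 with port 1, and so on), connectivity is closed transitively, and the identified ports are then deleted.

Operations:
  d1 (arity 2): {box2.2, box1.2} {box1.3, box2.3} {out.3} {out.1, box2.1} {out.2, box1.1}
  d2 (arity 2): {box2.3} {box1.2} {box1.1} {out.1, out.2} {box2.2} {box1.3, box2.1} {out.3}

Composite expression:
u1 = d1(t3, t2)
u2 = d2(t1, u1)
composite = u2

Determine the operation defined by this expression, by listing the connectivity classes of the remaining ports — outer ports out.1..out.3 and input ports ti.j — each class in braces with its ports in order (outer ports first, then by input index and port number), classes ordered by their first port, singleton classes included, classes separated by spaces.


{out.1, out.2} {out.3} {t1.1} {t1.2} {t1.3, t2.1} {t2.2, t3.2} {t2.3, t3.3} {t3.1}

Reachability decides: close wires over d2-identified ports.
through d1, on inputs (t3, t2): {out.1, t2.1} {out.2, t3.1} {out.3} {t2.2, t3.2} {t2.3, t3.3} (out.j = stage outer ports)
through d2, on inputs (t1, t3, t2): {out.1, out.2} {out.3} {t1.1} {t1.2} {t1.3, t2.1} {t2.2, t3.2} {t2.3, t3.3} {t3.1} (out.j = stage outer ports)
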